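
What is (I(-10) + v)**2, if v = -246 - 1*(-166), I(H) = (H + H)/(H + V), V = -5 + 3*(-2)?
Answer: 2755600/441 ≈ 6248.5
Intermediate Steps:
V = -11 (V = -5 - 6 = -11)
I(H) = 2*H/(-11 + H) (I(H) = (H + H)/(H - 11) = (2*H)/(-11 + H) = 2*H/(-11 + H))
v = -80 (v = -246 + 166 = -80)
(I(-10) + v)**2 = (2*(-10)/(-11 - 10) - 80)**2 = (2*(-10)/(-21) - 80)**2 = (2*(-10)*(-1/21) - 80)**2 = (20/21 - 80)**2 = (-1660/21)**2 = 2755600/441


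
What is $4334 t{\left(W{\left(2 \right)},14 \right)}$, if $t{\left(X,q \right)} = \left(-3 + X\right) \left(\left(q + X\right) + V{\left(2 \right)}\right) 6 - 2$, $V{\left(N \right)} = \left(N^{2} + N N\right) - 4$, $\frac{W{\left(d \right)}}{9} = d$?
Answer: $14033492$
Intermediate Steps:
$W{\left(d \right)} = 9 d$
$V{\left(N \right)} = -4 + 2 N^{2}$ ($V{\left(N \right)} = \left(N^{2} + N^{2}\right) - 4 = 2 N^{2} - 4 = -4 + 2 N^{2}$)
$t{\left(X,q \right)} = -2 + 6 \left(-3 + X\right) \left(4 + X + q\right)$ ($t{\left(X,q \right)} = \left(-3 + X\right) \left(\left(q + X\right) - \left(4 - 2 \cdot 2^{2}\right)\right) 6 - 2 = \left(-3 + X\right) \left(\left(X + q\right) + \left(-4 + 2 \cdot 4\right)\right) 6 - 2 = \left(-3 + X\right) \left(\left(X + q\right) + \left(-4 + 8\right)\right) 6 - 2 = \left(-3 + X\right) \left(\left(X + q\right) + 4\right) 6 - 2 = \left(-3 + X\right) \left(4 + X + q\right) 6 - 2 = 6 \left(-3 + X\right) \left(4 + X + q\right) - 2 = -2 + 6 \left(-3 + X\right) \left(4 + X + q\right)$)
$4334 t{\left(W{\left(2 \right)},14 \right)} = 4334 \left(-74 - 252 + 6 \cdot 9 \cdot 2 + 6 \left(9 \cdot 2\right)^{2} + 6 \cdot 9 \cdot 2 \cdot 14\right) = 4334 \left(-74 - 252 + 6 \cdot 18 + 6 \cdot 18^{2} + 6 \cdot 18 \cdot 14\right) = 4334 \left(-74 - 252 + 108 + 6 \cdot 324 + 1512\right) = 4334 \left(-74 - 252 + 108 + 1944 + 1512\right) = 4334 \cdot 3238 = 14033492$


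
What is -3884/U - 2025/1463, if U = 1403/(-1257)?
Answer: 7139799969/2052589 ≈ 3478.4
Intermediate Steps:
U = -1403/1257 (U = 1403*(-1/1257) = -1403/1257 ≈ -1.1161)
-3884/U - 2025/1463 = -3884/(-1403/1257) - 2025/1463 = -3884*(-1257/1403) - 2025*1/1463 = 4882188/1403 - 2025/1463 = 7139799969/2052589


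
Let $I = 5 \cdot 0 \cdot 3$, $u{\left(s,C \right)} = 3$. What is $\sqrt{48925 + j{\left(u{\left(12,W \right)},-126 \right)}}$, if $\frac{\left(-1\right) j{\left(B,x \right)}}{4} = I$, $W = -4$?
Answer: $5 \sqrt{1957} \approx 221.19$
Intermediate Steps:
$I = 0$ ($I = 0 \cdot 3 = 0$)
$j{\left(B,x \right)} = 0$ ($j{\left(B,x \right)} = \left(-4\right) 0 = 0$)
$\sqrt{48925 + j{\left(u{\left(12,W \right)},-126 \right)}} = \sqrt{48925 + 0} = \sqrt{48925} = 5 \sqrt{1957}$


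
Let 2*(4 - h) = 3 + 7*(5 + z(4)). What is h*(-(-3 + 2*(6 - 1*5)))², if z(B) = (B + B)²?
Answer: -239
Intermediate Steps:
z(B) = 4*B² (z(B) = (2*B)² = 4*B²)
h = -239 (h = 4 - (3 + 7*(5 + 4*4²))/2 = 4 - (3 + 7*(5 + 4*16))/2 = 4 - (3 + 7*(5 + 64))/2 = 4 - (3 + 7*69)/2 = 4 - (3 + 483)/2 = 4 - ½*486 = 4 - 243 = -239)
h*(-(-3 + 2*(6 - 1*5)))² = -239*(-3 + 2*(6 - 1*5))² = -239*(-3 + 2*(6 - 5))² = -239*(-3 + 2*1)² = -239*(-3 + 2)² = -239*(-1*(-1))² = -239*1² = -239*1 = -239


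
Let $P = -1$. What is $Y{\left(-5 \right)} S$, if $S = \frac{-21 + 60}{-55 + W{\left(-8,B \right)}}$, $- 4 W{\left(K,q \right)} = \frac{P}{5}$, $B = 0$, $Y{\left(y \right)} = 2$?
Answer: $- \frac{1560}{1099} \approx -1.4195$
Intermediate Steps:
$W{\left(K,q \right)} = \frac{1}{20}$ ($W{\left(K,q \right)} = - \frac{\left(-1\right) \frac{1}{5}}{4} = \left(- \frac{1}{4}\right) \left(- \frac{1}{5}\right) = \frac{1}{20}$)
$S = - \frac{780}{1099}$ ($S = \frac{-21 + 60}{-55 + \frac{1}{20}} = \frac{39}{- \frac{1099}{20}} = 39 \left(- \frac{20}{1099}\right) = - \frac{780}{1099} \approx -0.70974$)
$Y{\left(-5 \right)} S = 2 \left(- \frac{780}{1099}\right) = - \frac{1560}{1099}$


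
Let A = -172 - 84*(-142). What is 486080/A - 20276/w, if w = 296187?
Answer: 35933053076/870493593 ≈ 41.279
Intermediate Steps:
A = 11756 (A = -172 + 11928 = 11756)
486080/A - 20276/w = 486080/11756 - 20276/296187 = 486080*(1/11756) - 20276*1/296187 = 121520/2939 - 20276/296187 = 35933053076/870493593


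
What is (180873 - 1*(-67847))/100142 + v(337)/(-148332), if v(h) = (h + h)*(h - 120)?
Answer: 5561641601/3713565786 ≈ 1.4977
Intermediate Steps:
v(h) = 2*h*(-120 + h) (v(h) = (2*h)*(-120 + h) = 2*h*(-120 + h))
(180873 - 1*(-67847))/100142 + v(337)/(-148332) = (180873 - 1*(-67847))/100142 + (2*337*(-120 + 337))/(-148332) = (180873 + 67847)*(1/100142) + (2*337*217)*(-1/148332) = 248720*(1/100142) + 146258*(-1/148332) = 124360/50071 - 73129/74166 = 5561641601/3713565786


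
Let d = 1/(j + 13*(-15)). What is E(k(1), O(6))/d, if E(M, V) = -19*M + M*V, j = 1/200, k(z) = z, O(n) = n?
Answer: 506987/200 ≈ 2534.9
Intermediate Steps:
j = 1/200 ≈ 0.0050000
d = -200/38999 (d = 1/(1/200 + 13*(-15)) = 1/(1/200 - 195) = 1/(-38999/200) = -200/38999 ≈ -0.0051283)
E(k(1), O(6))/d = (1*(-19 + 6))/(-200/38999) = (1*(-13))*(-38999/200) = -13*(-38999/200) = 506987/200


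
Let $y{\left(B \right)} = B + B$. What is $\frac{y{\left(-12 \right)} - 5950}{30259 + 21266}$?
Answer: $- \frac{5974}{51525} \approx -0.11594$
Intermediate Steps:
$y{\left(B \right)} = 2 B$
$\frac{y{\left(-12 \right)} - 5950}{30259 + 21266} = \frac{2 \left(-12\right) - 5950}{30259 + 21266} = \frac{-24 - 5950}{51525} = \left(-5974\right) \frac{1}{51525} = - \frac{5974}{51525}$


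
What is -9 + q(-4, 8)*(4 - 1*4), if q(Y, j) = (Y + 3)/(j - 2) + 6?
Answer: -9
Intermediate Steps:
q(Y, j) = 6 + (3 + Y)/(-2 + j) (q(Y, j) = (3 + Y)/(-2 + j) + 6 = 6 + (3 + Y)/(-2 + j))
-9 + q(-4, 8)*(4 - 1*4) = -9 + ((-9 - 4 + 6*8)/(-2 + 8))*(4 - 1*4) = -9 + ((-9 - 4 + 48)/6)*(4 - 4) = -9 + ((⅙)*35)*0 = -9 + (35/6)*0 = -9 + 0 = -9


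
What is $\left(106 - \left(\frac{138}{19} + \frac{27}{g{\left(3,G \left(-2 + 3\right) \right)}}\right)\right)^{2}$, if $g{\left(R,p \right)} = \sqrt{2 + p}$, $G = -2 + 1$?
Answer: $\frac{1857769}{361} \approx 5146.2$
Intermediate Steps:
$G = -1$
$\left(106 - \left(\frac{138}{19} + \frac{27}{g{\left(3,G \left(-2 + 3\right) \right)}}\right)\right)^{2} = \left(106 - \left(\frac{138}{19} + \frac{27}{\sqrt{2 - \left(-2 + 3\right)}}\right)\right)^{2} = \left(106 - \left(\frac{138}{19} + \frac{27}{\sqrt{2 - 1}}\right)\right)^{2} = \left(106 - \left(\frac{138}{19} + 27\right)\right)^{2} = \left(106 - \frac{651}{19}\right)^{2} = \left(\frac{1363}{19}\right)^{2} = \frac{1857769}{361}$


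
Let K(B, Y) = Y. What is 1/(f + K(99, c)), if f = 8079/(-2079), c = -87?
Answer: -693/62984 ≈ -0.011003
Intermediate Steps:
f = -2693/693 (f = 8079*(-1/2079) = -2693/693 ≈ -3.8860)
1/(f + K(99, c)) = 1/(-2693/693 - 87) = 1/(-62984/693) = -693/62984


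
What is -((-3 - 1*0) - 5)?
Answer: 8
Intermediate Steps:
-((-3 - 1*0) - 5) = -((-3 + 0) - 5) = -(-3 - 5) = -1*(-8) = 8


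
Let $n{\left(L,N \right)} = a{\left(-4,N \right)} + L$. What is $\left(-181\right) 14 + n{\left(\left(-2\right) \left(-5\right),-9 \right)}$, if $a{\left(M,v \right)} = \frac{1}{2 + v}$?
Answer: $- \frac{17669}{7} \approx -2524.1$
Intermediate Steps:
$n{\left(L,N \right)} = L + \frac{1}{2 + N}$ ($n{\left(L,N \right)} = \frac{1}{2 + N} + L = L + \frac{1}{2 + N}$)
$\left(-181\right) 14 + n{\left(\left(-2\right) \left(-5\right),-9 \right)} = \left(-181\right) 14 + \frac{1 + \left(-2\right) \left(-5\right) \left(2 - 9\right)}{2 - 9} = -2534 + \frac{1 + 10 \left(-7\right)}{-7} = -2534 - \frac{1 - 70}{7} = -2534 - - \frac{69}{7} = -2534 + \frac{69}{7} = - \frac{17669}{7}$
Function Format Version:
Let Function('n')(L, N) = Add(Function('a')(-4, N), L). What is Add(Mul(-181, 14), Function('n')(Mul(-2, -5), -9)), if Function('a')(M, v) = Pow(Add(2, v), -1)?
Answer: Rational(-17669, 7) ≈ -2524.1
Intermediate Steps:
Function('n')(L, N) = Add(L, Pow(Add(2, N), -1)) (Function('n')(L, N) = Add(Pow(Add(2, N), -1), L) = Add(L, Pow(Add(2, N), -1)))
Add(Mul(-181, 14), Function('n')(Mul(-2, -5), -9)) = Add(Mul(-181, 14), Mul(Pow(Add(2, -9), -1), Add(1, Mul(Mul(-2, -5), Add(2, -9))))) = Add(-2534, Mul(Pow(-7, -1), Add(1, Mul(10, -7)))) = Add(-2534, Mul(Rational(-1, 7), Add(1, -70))) = Add(-2534, Mul(Rational(-1, 7), -69)) = Add(-2534, Rational(69, 7)) = Rational(-17669, 7)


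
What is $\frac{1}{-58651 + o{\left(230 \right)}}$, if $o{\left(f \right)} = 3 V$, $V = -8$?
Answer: $- \frac{1}{58675} \approx -1.7043 \cdot 10^{-5}$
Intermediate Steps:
$o{\left(f \right)} = -24$ ($o{\left(f \right)} = 3 \left(-8\right) = -24$)
$\frac{1}{-58651 + o{\left(230 \right)}} = \frac{1}{-58651 - 24} = \frac{1}{-58675} = - \frac{1}{58675}$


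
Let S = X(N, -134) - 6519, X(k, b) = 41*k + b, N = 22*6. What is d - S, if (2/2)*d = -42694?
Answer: -41453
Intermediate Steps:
d = -42694
N = 132
X(k, b) = b + 41*k
S = -1241 (S = (-134 + 41*132) - 6519 = (-134 + 5412) - 6519 = 5278 - 6519 = -1241)
d - S = -42694 - 1*(-1241) = -42694 + 1241 = -41453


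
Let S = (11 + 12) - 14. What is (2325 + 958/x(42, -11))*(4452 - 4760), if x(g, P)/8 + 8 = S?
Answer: -752983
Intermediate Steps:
S = 9 (S = 23 - 14 = 9)
x(g, P) = 8 (x(g, P) = -64 + 8*9 = -64 + 72 = 8)
(2325 + 958/x(42, -11))*(4452 - 4760) = (2325 + 958/8)*(4452 - 4760) = (2325 + 958*(⅛))*(-308) = (2325 + 479/4)*(-308) = (9779/4)*(-308) = -752983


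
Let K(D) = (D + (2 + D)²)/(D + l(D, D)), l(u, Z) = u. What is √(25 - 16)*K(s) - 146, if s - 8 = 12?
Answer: -541/5 ≈ -108.20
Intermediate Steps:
s = 20 (s = 8 + 12 = 20)
K(D) = (D + (2 + D)²)/(2*D) (K(D) = (D + (2 + D)²)/(D + D) = (D + (2 + D)²)/((2*D)) = (D + (2 + D)²)*(1/(2*D)) = (D + (2 + D)²)/(2*D))
√(25 - 16)*K(s) - 146 = √(25 - 16)*((½)*(20 + (2 + 20)²)/20) - 146 = √9*((½)*(1/20)*(20 + 22²)) - 146 = 3*((½)*(1/20)*(20 + 484)) - 146 = 3*((½)*(1/20)*504) - 146 = 3*(63/5) - 146 = 189/5 - 146 = -541/5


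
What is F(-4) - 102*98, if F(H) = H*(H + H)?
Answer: -9964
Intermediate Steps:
F(H) = 2*H**2 (F(H) = H*(2*H) = 2*H**2)
F(-4) - 102*98 = 2*(-4)**2 - 102*98 = 2*16 - 9996 = 32 - 9996 = -9964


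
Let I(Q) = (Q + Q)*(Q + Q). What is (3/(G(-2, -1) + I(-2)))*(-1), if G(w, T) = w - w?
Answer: -3/16 ≈ -0.18750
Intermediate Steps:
G(w, T) = 0
I(Q) = 4*Q² (I(Q) = (2*Q)*(2*Q) = 4*Q²)
(3/(G(-2, -1) + I(-2)))*(-1) = (3/(0 + 4*(-2)²))*(-1) = (3/(0 + 4*4))*(-1) = (3/(0 + 16))*(-1) = (3/16)*(-1) = -3/16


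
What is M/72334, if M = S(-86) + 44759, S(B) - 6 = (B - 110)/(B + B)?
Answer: 962472/1555181 ≈ 0.61888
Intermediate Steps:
S(B) = 6 + (-110 + B)/(2*B) (S(B) = 6 + (B - 110)/(B + B) = 6 + (-110 + B)/((2*B)) = 6 + (-110 + B)*(1/(2*B)) = 6 + (-110 + B)/(2*B))
M = 1924944/43 (M = (13/2 - 55/(-86)) + 44759 = (13/2 - 55*(-1/86)) + 44759 = (13/2 + 55/86) + 44759 = 307/43 + 44759 = 1924944/43 ≈ 44766.)
M/72334 = (1924944/43)/72334 = (1924944/43)*(1/72334) = 962472/1555181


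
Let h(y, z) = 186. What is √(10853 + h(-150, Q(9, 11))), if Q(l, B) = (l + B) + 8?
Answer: √11039 ≈ 105.07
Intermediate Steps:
Q(l, B) = 8 + B + l (Q(l, B) = (B + l) + 8 = 8 + B + l)
√(10853 + h(-150, Q(9, 11))) = √(10853 + 186) = √11039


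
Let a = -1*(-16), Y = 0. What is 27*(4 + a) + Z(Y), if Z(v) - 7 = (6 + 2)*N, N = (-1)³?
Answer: 539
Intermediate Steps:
N = -1
a = 16
Z(v) = -1 (Z(v) = 7 + (6 + 2)*(-1) = 7 + 8*(-1) = 7 - 8 = -1)
27*(4 + a) + Z(Y) = 27*(4 + 16) - 1 = 27*20 - 1 = 540 - 1 = 539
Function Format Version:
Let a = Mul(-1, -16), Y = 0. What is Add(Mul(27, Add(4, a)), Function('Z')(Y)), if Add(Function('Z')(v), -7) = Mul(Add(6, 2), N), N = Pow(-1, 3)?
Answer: 539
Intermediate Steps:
N = -1
a = 16
Function('Z')(v) = -1 (Function('Z')(v) = Add(7, Mul(Add(6, 2), -1)) = Add(7, Mul(8, -1)) = Add(7, -8) = -1)
Add(Mul(27, Add(4, a)), Function('Z')(Y)) = Add(Mul(27, Add(4, 16)), -1) = Add(Mul(27, 20), -1) = Add(540, -1) = 539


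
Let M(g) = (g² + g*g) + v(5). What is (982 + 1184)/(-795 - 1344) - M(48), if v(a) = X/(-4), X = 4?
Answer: -3285513/713 ≈ -4608.0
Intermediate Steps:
v(a) = -1 (v(a) = 4/(-4) = 4*(-¼) = -1)
M(g) = -1 + 2*g² (M(g) = (g² + g*g) - 1 = (g² + g²) - 1 = 2*g² - 1 = -1 + 2*g²)
(982 + 1184)/(-795 - 1344) - M(48) = (982 + 1184)/(-795 - 1344) - (-1 + 2*48²) = 2166/(-2139) - (-1 + 2*2304) = 2166*(-1/2139) - (-1 + 4608) = -722/713 - 1*4607 = -722/713 - 4607 = -3285513/713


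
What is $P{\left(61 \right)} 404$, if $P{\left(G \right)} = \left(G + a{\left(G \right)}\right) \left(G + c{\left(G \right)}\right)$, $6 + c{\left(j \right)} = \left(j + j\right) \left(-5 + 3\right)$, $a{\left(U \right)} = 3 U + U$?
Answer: $-23288580$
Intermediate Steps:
$a{\left(U \right)} = 4 U$
$c{\left(j \right)} = -6 - 4 j$ ($c{\left(j \right)} = -6 + \left(j + j\right) \left(-5 + 3\right) = -6 + 2 j \left(-2\right) = -6 - 4 j$)
$P{\left(G \right)} = 5 G \left(-6 - 3 G\right)$ ($P{\left(G \right)} = \left(G + 4 G\right) \left(G - \left(6 + 4 G\right)\right) = 5 G \left(-6 - 3 G\right)$)
$P{\left(61 \right)} 404 = 15 \cdot 61 \left(-2 - 61\right) 404 = 15 \cdot 61 \left(-63\right) 404 = \left(-57645\right) 404 = -23288580$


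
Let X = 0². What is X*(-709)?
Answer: 0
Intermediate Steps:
X = 0
X*(-709) = 0*(-709) = 0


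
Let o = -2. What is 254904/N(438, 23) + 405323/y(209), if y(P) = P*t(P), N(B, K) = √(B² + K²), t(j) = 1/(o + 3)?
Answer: 405323/209 + 254904*√192373/192373 ≈ 2520.5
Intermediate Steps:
t(j) = 1 (t(j) = 1/(-2 + 3) = 1/1 = 1)
y(P) = P (y(P) = P*1 = P)
254904/N(438, 23) + 405323/y(209) = 254904/(√(438² + 23²)) + 405323/209 = 254904/(√(191844 + 529)) + 405323*(1/209) = 254904/(√192373) + 405323/209 = 254904*(√192373/192373) + 405323/209 = 254904*√192373/192373 + 405323/209 = 405323/209 + 254904*√192373/192373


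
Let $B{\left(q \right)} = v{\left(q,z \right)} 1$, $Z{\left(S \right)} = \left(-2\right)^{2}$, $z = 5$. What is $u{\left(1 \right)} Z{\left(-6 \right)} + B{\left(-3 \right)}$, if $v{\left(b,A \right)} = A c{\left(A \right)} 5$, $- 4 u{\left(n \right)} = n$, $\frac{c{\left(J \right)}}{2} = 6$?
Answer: $299$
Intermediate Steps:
$c{\left(J \right)} = 12$ ($c{\left(J \right)} = 2 \cdot 6 = 12$)
$u{\left(n \right)} = - \frac{n}{4}$
$Z{\left(S \right)} = 4$
$v{\left(b,A \right)} = 60 A$ ($v{\left(b,A \right)} = A 12 \cdot 5 = 12 A 5 = 60 A$)
$B{\left(q \right)} = 300$ ($B{\left(q \right)} = 60 \cdot 5 \cdot 1 = 300 \cdot 1 = 300$)
$u{\left(1 \right)} Z{\left(-6 \right)} + B{\left(-3 \right)} = \left(- \frac{1}{4}\right) 1 \cdot 4 + 300 = \left(- \frac{1}{4}\right) 4 + 300 = -1 + 300 = 299$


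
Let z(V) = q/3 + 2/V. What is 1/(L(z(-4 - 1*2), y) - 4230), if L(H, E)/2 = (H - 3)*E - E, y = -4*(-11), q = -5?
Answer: -1/4758 ≈ -0.00021017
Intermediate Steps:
z(V) = -5/3 + 2/V
y = 44
L(H, E) = -2*E + 2*E*(-3 + H) (L(H, E) = 2*((H - 3)*E - E) = 2*((-3 + H)*E - E) = 2*(E*(-3 + H) - E) = 2*(-E + E*(-3 + H)) = -2*E + 2*E*(-3 + H))
1/(L(z(-4 - 1*2), y) - 4230) = 1/(2*44*(-4 + (-5/3 + 2/(-4 - 1*2))) - 4230) = 1/(2*44*(-4 + (-5/3 + 2/(-4 - 2))) - 4230) = 1/(2*44*(-4 + (-5/3 + 2/(-6))) - 4230) = 1/(2*44*(-4 + (-5/3 + 2*(-1/6))) - 4230) = 1/(2*44*(-4 + (-5/3 - 1/3)) - 4230) = 1/(2*44*(-4 - 2) - 4230) = 1/(2*44*(-6) - 4230) = 1/(-528 - 4230) = 1/(-4758) = -1/4758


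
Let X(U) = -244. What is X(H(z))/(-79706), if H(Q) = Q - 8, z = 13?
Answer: 122/39853 ≈ 0.0030612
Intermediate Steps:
H(Q) = -8 + Q
X(H(z))/(-79706) = -244/(-79706) = -244*(-1/79706) = 122/39853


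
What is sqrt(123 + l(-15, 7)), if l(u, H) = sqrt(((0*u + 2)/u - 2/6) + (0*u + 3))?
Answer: sqrt(27675 + 15*sqrt(570))/15 ≈ 11.162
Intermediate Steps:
l(u, H) = sqrt(8/3 + 2/u) (l(u, H) = sqrt(((0 + 2)/u - 2*1/6) + (0 + 3)) = sqrt((2/u - 1/3) + 3) = sqrt((-1/3 + 2/u) + 3) = sqrt(8/3 + 2/u))
sqrt(123 + l(-15, 7)) = sqrt(123 + sqrt(24 + 18/(-15))/3) = sqrt(123 + sqrt(24 + 18*(-1/15))/3) = sqrt(123 + sqrt(24 - 6/5)/3) = sqrt(123 + sqrt(114/5)/3) = sqrt(123 + (sqrt(570)/5)/3) = sqrt(123 + sqrt(570)/15)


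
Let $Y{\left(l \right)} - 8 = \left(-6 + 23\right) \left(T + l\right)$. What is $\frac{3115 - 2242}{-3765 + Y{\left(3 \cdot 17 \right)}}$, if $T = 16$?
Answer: $- \frac{873}{2618} \approx -0.33346$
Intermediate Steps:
$Y{\left(l \right)} = 280 + 17 l$ ($Y{\left(l \right)} = 8 + \left(-6 + 23\right) \left(16 + l\right) = 8 + 17 \left(16 + l\right) = 8 + \left(272 + 17 l\right) = 280 + 17 l$)
$\frac{3115 - 2242}{-3765 + Y{\left(3 \cdot 17 \right)}} = \frac{3115 - 2242}{-3765 + \left(280 + 17 \cdot 3 \cdot 17\right)} = \frac{873}{-3765 + \left(280 + 17 \cdot 51\right)} = \frac{873}{-3765 + \left(280 + 867\right)} = \frac{873}{-3765 + 1147} = \frac{873}{-2618} = 873 \left(- \frac{1}{2618}\right) = - \frac{873}{2618}$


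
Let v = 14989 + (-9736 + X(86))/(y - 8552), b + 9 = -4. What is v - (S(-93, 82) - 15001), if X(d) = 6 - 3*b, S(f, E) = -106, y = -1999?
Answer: 317552587/10551 ≈ 30097.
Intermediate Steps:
b = -13 (b = -9 - 4 = -13)
X(d) = 45 (X(d) = 6 - 3*(-13) = 6 + 39 = 45)
v = 158158630/10551 (v = 14989 + (-9736 + 45)/(-1999 - 8552) = 14989 - 9691/(-10551) = 14989 - 9691*(-1/10551) = 14989 + 9691/10551 = 158158630/10551 ≈ 14990.)
v - (S(-93, 82) - 15001) = 158158630/10551 - (-106 - 15001) = 158158630/10551 - 1*(-15107) = 158158630/10551 + 15107 = 317552587/10551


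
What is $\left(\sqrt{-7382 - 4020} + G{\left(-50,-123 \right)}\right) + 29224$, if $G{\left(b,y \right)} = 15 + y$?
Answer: $29116 + i \sqrt{11402} \approx 29116.0 + 106.78 i$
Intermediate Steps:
$\left(\sqrt{-7382 - 4020} + G{\left(-50,-123 \right)}\right) + 29224 = \left(\sqrt{-7382 - 4020} + \left(15 - 123\right)\right) + 29224 = \left(\sqrt{-11402} - 108\right) + 29224 = \left(i \sqrt{11402} - 108\right) + 29224 = \left(-108 + i \sqrt{11402}\right) + 29224 = 29116 + i \sqrt{11402}$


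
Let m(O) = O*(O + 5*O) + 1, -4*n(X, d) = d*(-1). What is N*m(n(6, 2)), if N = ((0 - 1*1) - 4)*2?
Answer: -25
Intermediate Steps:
n(X, d) = d/4 (n(X, d) = -d*(-1)/4 = -(-1)*d/4 = d/4)
m(O) = 1 + 6*O² (m(O) = O*(6*O) + 1 = 6*O² + 1 = 1 + 6*O²)
N = -10 (N = ((0 - 1) - 4)*2 = (-1 - 4)*2 = -5*2 = -10)
N*m(n(6, 2)) = -10*(1 + 6*((¼)*2)²) = -10*(1 + 6*(½)²) = -10*(1 + 6*(¼)) = -10*(1 + 3/2) = -10*5/2 = -25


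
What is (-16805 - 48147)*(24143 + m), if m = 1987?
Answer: -1697195760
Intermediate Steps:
(-16805 - 48147)*(24143 + m) = (-16805 - 48147)*(24143 + 1987) = -64952*26130 = -1697195760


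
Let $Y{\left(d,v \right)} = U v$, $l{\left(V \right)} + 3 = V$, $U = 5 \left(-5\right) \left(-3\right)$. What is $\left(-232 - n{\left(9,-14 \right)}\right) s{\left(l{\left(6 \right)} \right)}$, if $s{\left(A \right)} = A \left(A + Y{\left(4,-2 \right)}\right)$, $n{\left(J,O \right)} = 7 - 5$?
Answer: $103194$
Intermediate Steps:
$n{\left(J,O \right)} = 2$
$U = 75$ ($U = \left(-25\right) \left(-3\right) = 75$)
$l{\left(V \right)} = -3 + V$
$Y{\left(d,v \right)} = 75 v$
$s{\left(A \right)} = A \left(-150 + A\right)$ ($s{\left(A \right)} = A \left(A + 75 \left(-2\right)\right) = A \left(A - 150\right) = A \left(-150 + A\right)$)
$\left(-232 - n{\left(9,-14 \right)}\right) s{\left(l{\left(6 \right)} \right)} = \left(-232 - 2\right) \left(-3 + 6\right) \left(-150 + \left(-3 + 6\right)\right) = \left(-232 - 2\right) 3 \left(-150 + 3\right) = - 234 \cdot 3 \left(-147\right) = \left(-234\right) \left(-441\right) = 103194$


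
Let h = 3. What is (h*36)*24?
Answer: 2592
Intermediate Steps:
(h*36)*24 = (3*36)*24 = 108*24 = 2592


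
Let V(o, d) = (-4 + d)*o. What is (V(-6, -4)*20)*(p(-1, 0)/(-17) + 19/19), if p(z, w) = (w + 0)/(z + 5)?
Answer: 960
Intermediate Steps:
p(z, w) = w/(5 + z)
V(o, d) = o*(-4 + d)
(V(-6, -4)*20)*(p(-1, 0)/(-17) + 19/19) = (-6*(-4 - 4)*20)*((0/(5 - 1))/(-17) + 19/19) = (-6*(-8)*20)*((0/4)*(-1/17) + 19*(1/19)) = (48*20)*((0*(¼))*(-1/17) + 1) = 960*(0*(-1/17) + 1) = 960*(0 + 1) = 960*1 = 960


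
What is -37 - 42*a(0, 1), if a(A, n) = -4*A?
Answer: -37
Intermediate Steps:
-37 - 42*a(0, 1) = -37 - (-168)*0 = -37 - 42*0 = -37 + 0 = -37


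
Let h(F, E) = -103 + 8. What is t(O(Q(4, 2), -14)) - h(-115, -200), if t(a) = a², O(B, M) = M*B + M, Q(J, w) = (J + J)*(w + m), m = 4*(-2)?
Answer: 433059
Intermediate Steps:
m = -8
h(F, E) = -95
Q(J, w) = 2*J*(-8 + w) (Q(J, w) = (J + J)*(w - 8) = (2*J)*(-8 + w) = 2*J*(-8 + w))
O(B, M) = M + B*M (O(B, M) = B*M + M = M + B*M)
t(O(Q(4, 2), -14)) - h(-115, -200) = (-14*(1 + 2*4*(-8 + 2)))² - 1*(-95) = (-14*(1 + 2*4*(-6)))² + 95 = (-14*(1 - 48))² + 95 = (-14*(-47))² + 95 = 658² + 95 = 432964 + 95 = 433059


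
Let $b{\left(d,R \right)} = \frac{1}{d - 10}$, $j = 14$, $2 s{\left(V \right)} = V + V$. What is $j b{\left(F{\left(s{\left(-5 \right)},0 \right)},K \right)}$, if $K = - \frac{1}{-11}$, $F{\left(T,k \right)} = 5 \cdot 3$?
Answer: $\frac{14}{5} \approx 2.8$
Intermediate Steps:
$s{\left(V \right)} = V$ ($s{\left(V \right)} = \frac{V + V}{2} = \frac{2 V}{2} = V$)
$F{\left(T,k \right)} = 15$
$K = \frac{1}{11}$ ($K = \left(-1\right) \left(- \frac{1}{11}\right) = \frac{1}{11} \approx 0.090909$)
$b{\left(d,R \right)} = \frac{1}{-10 + d}$
$j b{\left(F{\left(s{\left(-5 \right)},0 \right)},K \right)} = \frac{14}{-10 + 15} = \frac{14}{5}$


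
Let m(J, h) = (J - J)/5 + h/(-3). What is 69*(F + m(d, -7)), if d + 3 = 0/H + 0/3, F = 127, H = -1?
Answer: 8924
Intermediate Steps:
d = -3 (d = -3 + (0/(-1) + 0/3) = -3 + (0*(-1) + 0*(⅓)) = -3 + (0 + 0) = -3 + 0 = -3)
m(J, h) = -h/3 (m(J, h) = 0*(⅕) + h*(-⅓) = 0 - h/3 = -h/3)
69*(F + m(d, -7)) = 69*(127 - ⅓*(-7)) = 69*(127 + 7/3) = 69*(388/3) = 8924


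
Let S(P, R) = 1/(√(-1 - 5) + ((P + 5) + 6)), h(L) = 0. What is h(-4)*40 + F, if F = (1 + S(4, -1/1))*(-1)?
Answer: (-√6 + 16*I)/(√6 - 15*I) ≈ -1.0649 + 0.010604*I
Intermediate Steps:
S(P, R) = 1/(11 + P + I*√6) (S(P, R) = 1/(√(-6) + ((5 + P) + 6)) = 1/(I*√6 + (11 + P)) = 1/(11 + P + I*√6))
F = -1 - 1/(15 + I*√6) (F = (1 + 1/(11 + 4 + I*√6))*(-1) = (1 + 1/(15 + I*√6))*(-1) = -1 - 1/(15 + I*√6) ≈ -1.0649 + 0.010604*I)
h(-4)*40 + F = 0*40 + (-√6 + 16*I)/(√6 - 15*I) = 0 + (-√6 + 16*I)/(√6 - 15*I) = (-√6 + 16*I)/(√6 - 15*I)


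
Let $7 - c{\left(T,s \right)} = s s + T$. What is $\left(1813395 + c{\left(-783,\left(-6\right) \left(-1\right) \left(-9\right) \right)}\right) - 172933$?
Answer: $1638336$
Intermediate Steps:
$c{\left(T,s \right)} = 7 - T - s^{2}$ ($c{\left(T,s \right)} = 7 - \left(s s + T\right) = 7 - \left(s^{2} + T\right) = 7 - \left(T + s^{2}\right) = 7 - T - s^{2}$)
$\left(1813395 + c{\left(-783,\left(-6\right) \left(-1\right) \left(-9\right) \right)}\right) - 172933 = \left(1813395 - \left(-790 + \left(\left(-6\right) \left(-1\right) \left(-9\right)\right)^{2}\right)\right) - 172933 = \left(1813395 + \left(7 + 783 - \left(6 \left(-9\right)\right)^{2}\right)\right) - 172933 = \left(1813395 + \left(7 + 783 - \left(-54\right)^{2}\right)\right) - 172933 = \left(1813395 + \left(7 + 783 - 2916\right)\right) - 172933 = \left(1813395 - 2126\right) - 172933 = 1811269 - 172933 = 1638336$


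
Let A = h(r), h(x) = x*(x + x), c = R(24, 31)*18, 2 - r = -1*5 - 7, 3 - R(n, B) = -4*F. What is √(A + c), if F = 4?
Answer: √734 ≈ 27.092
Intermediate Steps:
R(n, B) = 19 (R(n, B) = 3 - (-4)*4 = 3 - 1*(-16) = 3 + 16 = 19)
r = 14 (r = 2 - (-1*5 - 7) = 2 - (-5 - 7) = 2 - 1*(-12) = 2 + 12 = 14)
c = 342 (c = 19*18 = 342)
h(x) = 2*x² (h(x) = x*(2*x) = 2*x²)
A = 392 (A = 2*14² = 2*196 = 392)
√(A + c) = √(392 + 342) = √734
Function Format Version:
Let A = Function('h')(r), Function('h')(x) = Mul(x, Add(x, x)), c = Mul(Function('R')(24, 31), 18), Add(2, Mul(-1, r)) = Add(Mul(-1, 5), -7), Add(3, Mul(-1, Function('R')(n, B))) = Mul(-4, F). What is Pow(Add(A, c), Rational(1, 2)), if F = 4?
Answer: Pow(734, Rational(1, 2)) ≈ 27.092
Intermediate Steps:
Function('R')(n, B) = 19 (Function('R')(n, B) = Add(3, Mul(-1, Mul(-4, 4))) = Add(3, Mul(-1, -16)) = Add(3, 16) = 19)
r = 14 (r = Add(2, Mul(-1, Add(Mul(-1, 5), -7))) = Add(2, Mul(-1, Add(-5, -7))) = Add(2, Mul(-1, -12)) = Add(2, 12) = 14)
c = 342 (c = Mul(19, 18) = 342)
Function('h')(x) = Mul(2, Pow(x, 2)) (Function('h')(x) = Mul(x, Mul(2, x)) = Mul(2, Pow(x, 2)))
A = 392 (A = Mul(2, Pow(14, 2)) = Mul(2, 196) = 392)
Pow(Add(A, c), Rational(1, 2)) = Pow(Add(392, 342), Rational(1, 2)) = Pow(734, Rational(1, 2))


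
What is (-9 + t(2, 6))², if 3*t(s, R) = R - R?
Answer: 81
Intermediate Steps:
t(s, R) = 0 (t(s, R) = (R - R)/3 = (⅓)*0 = 0)
(-9 + t(2, 6))² = (-9 + 0)² = (-9)² = 81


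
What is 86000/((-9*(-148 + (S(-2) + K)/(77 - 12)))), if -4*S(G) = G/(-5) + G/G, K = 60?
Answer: 111800000/1720863 ≈ 64.967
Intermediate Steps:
S(G) = -1/4 + G/20 (S(G) = -(G/(-5) + G/G)/4 = -(G*(-1/5) + 1)/4 = -(-G/5 + 1)/4 = -(1 - G/5)/4 = -1/4 + G/20)
86000/((-9*(-148 + (S(-2) + K)/(77 - 12)))) = 86000/((-9*(-148 + ((-1/4 + (1/20)*(-2)) + 60)/(77 - 12)))) = 86000/((-9*(-148 + ((-1/4 - 1/10) + 60)/65))) = 86000/((-9*(-148 + (-7/20 + 60)*(1/65)))) = 86000/((-9*(-148 + (1193/20)*(1/65)))) = 86000/((-9*(-148 + 1193/1300))) = 86000/((-9*(-191207/1300))) = 86000/(1720863/1300) = 86000*(1300/1720863) = 111800000/1720863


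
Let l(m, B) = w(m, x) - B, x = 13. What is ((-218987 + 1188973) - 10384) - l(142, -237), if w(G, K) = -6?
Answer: 959371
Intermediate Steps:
l(m, B) = -6 - B
((-218987 + 1188973) - 10384) - l(142, -237) = ((-218987 + 1188973) - 10384) - (-6 - 1*(-237)) = (969986 - 10384) - (-6 + 237) = 959602 - 1*231 = 959602 - 231 = 959371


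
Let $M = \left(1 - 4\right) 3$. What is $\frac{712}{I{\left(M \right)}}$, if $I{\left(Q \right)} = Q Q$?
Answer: $\frac{712}{81} \approx 8.7901$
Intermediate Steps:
$M = -9$ ($M = \left(-3\right) 3 = -9$)
$I{\left(Q \right)} = Q^{2}$
$\frac{712}{I{\left(M \right)}} = \frac{712}{\left(-9\right)^{2}} = \frac{712}{81}$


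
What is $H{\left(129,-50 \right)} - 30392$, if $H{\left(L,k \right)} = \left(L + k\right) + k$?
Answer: $-30363$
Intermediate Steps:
$H{\left(L,k \right)} = L + 2 k$
$H{\left(129,-50 \right)} - 30392 = \left(129 + 2 \left(-50\right)\right) - 30392 = \left(129 - 100\right) - 30392 = 29 - 30392 = -30363$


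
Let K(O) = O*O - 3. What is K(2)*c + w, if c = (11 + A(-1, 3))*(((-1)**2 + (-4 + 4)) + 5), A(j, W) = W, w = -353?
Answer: -269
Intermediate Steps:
K(O) = -3 + O**2 (K(O) = O**2 - 3 = -3 + O**2)
c = 84 (c = (11 + 3)*(((-1)**2 + (-4 + 4)) + 5) = 14*((1 + 0) + 5) = 14*(1 + 5) = 14*6 = 84)
K(2)*c + w = (-3 + 2**2)*84 - 353 = (-3 + 4)*84 - 353 = 1*84 - 353 = 84 - 353 = -269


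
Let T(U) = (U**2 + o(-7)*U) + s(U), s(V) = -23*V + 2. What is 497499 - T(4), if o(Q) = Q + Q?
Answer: 497629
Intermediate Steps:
s(V) = 2 - 23*V
o(Q) = 2*Q
T(U) = 2 + U**2 - 37*U (T(U) = (U**2 + (2*(-7))*U) + (2 - 23*U) = (U**2 - 14*U) + (2 - 23*U) = 2 + U**2 - 37*U)
497499 - T(4) = 497499 - (2 + 4**2 - 37*4) = 497499 - (2 + 16 - 148) = 497499 - 1*(-130) = 497499 + 130 = 497629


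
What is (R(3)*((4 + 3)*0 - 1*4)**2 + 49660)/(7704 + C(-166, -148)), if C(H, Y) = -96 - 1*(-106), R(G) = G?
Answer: 24854/3857 ≈ 6.4439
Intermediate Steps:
C(H, Y) = 10 (C(H, Y) = -96 + 106 = 10)
(R(3)*((4 + 3)*0 - 1*4)**2 + 49660)/(7704 + C(-166, -148)) = (3*((4 + 3)*0 - 1*4)**2 + 49660)/(7704 + 10) = (3*(7*0 - 4)**2 + 49660)/7714 = (3*(0 - 4)**2 + 49660)*(1/7714) = (3*(-4)**2 + 49660)*(1/7714) = (3*16 + 49660)*(1/7714) = (48 + 49660)*(1/7714) = 49708*(1/7714) = 24854/3857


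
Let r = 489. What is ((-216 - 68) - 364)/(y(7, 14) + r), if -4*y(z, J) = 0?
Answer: -216/163 ≈ -1.3252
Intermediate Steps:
y(z, J) = 0 (y(z, J) = -1/4*0 = 0)
((-216 - 68) - 364)/(y(7, 14) + r) = ((-216 - 68) - 364)/(0 + 489) = (-284 - 364)/489 = -648*1/489 = -216/163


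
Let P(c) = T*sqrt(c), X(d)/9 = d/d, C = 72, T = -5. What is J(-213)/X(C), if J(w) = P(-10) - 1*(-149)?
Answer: 149/9 - 5*I*sqrt(10)/9 ≈ 16.556 - 1.7568*I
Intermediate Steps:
X(d) = 9 (X(d) = 9*(d/d) = 9*1 = 9)
P(c) = -5*sqrt(c)
J(w) = 149 - 5*I*sqrt(10) (J(w) = -5*I*sqrt(10) - 1*(-149) = -5*I*sqrt(10) + 149 = 149 - 5*I*sqrt(10))
J(-213)/X(C) = (149 - 5*I*sqrt(10))/9 = (149 - 5*I*sqrt(10))*(1/9) = 149/9 - 5*I*sqrt(10)/9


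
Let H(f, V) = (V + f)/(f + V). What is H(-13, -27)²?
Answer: 1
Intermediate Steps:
H(f, V) = 1 (H(f, V) = (V + f)/(V + f) = 1)
H(-13, -27)² = 1² = 1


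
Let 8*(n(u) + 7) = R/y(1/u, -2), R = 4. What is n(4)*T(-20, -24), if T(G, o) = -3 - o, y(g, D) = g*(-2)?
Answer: -168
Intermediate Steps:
y(g, D) = -2*g
n(u) = -7 - u/4 (n(u) = -7 + (4/((-2/u)))/8 = -7 + (4*(-u/2))/8 = -7 + (-2*u)/8 = -7 - u/4)
n(4)*T(-20, -24) = (-7 - 1/4*4)*(-3 - 1*(-24)) = (-7 - 1)*(-3 + 24) = -8*21 = -168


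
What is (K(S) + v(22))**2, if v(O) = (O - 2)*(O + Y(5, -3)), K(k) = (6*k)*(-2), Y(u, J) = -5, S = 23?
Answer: 4096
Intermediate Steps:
K(k) = -12*k
v(O) = (-5 + O)*(-2 + O) (v(O) = (O - 2)*(O - 5) = (-2 + O)*(-5 + O) = (-5 + O)*(-2 + O))
(K(S) + v(22))**2 = (-12*23 + (10 + 22**2 - 7*22))**2 = (-276 + (10 + 484 - 154))**2 = (-276 + 340)**2 = 64**2 = 4096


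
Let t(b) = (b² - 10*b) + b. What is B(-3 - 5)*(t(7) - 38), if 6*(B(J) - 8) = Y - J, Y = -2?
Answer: -468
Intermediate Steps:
B(J) = 23/3 - J/6 (B(J) = 8 + (-2 - J)/6 = 8 + (-⅓ - J/6) = 23/3 - J/6)
t(b) = b² - 9*b
B(-3 - 5)*(t(7) - 38) = (23/3 - (-3 - 5)/6)*(7*(-9 + 7) - 38) = (23/3 - ⅙*(-8))*(7*(-2) - 38) = (23/3 + 4/3)*(-14 - 38) = 9*(-52) = -468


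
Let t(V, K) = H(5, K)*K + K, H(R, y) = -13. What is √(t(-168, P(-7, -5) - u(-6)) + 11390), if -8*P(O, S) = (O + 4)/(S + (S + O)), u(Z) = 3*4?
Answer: √13333610/34 ≈ 107.40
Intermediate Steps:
u(Z) = 12
P(O, S) = -(4 + O)/(8*(O + 2*S)) (P(O, S) = -(O + 4)/(8*(S + (S + O))) = -(4 + O)/(8*(S + (O + S))) = -(4 + O)/(8*(O + 2*S)))
t(V, K) = -12*K (t(V, K) = -13*K + K = -12*K)
√(t(-168, P(-7, -5) - u(-6)) + 11390) = √(-12*((-4 - 1*(-7))/(8*(-7 + 2*(-5))) - 1*12) + 11390) = √(-12*((-4 + 7)/(8*(-7 - 10)) - 12) + 11390) = √(-12*((⅛)*3/(-17) - 12) + 11390) = √(-12*((⅛)*(-1/17)*3 - 12) + 11390) = √(-12*(-3/136 - 12) + 11390) = √(-12*(-1635/136) + 11390) = √(4905/34 + 11390) = √(392165/34) = √13333610/34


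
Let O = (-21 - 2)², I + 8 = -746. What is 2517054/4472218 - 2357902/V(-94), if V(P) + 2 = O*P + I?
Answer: 2668029421666/56441627269 ≈ 47.271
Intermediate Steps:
I = -754 (I = -8 - 746 = -754)
O = 529 (O = (-23)² = 529)
V(P) = -756 + 529*P (V(P) = -2 + (529*P - 754) = -2 + (-754 + 529*P) = -756 + 529*P)
2517054/4472218 - 2357902/V(-94) = 2517054/4472218 - 2357902/(-756 + 529*(-94)) = 2517054*(1/4472218) - 2357902/(-756 - 49726) = 1258527/2236109 - 2357902/(-50482) = 1258527/2236109 - 2357902*(-1/50482) = 1258527/2236109 + 1178951/25241 = 2668029421666/56441627269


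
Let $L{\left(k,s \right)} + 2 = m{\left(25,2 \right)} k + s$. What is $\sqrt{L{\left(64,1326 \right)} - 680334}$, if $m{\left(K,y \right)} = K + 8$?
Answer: $i \sqrt{676898} \approx 822.74 i$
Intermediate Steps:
$m{\left(K,y \right)} = 8 + K$
$L{\left(k,s \right)} = -2 + s + 33 k$ ($L{\left(k,s \right)} = -2 + \left(\left(8 + 25\right) k + s\right) = -2 + \left(33 k + s\right) = -2 + \left(s + 33 k\right) = -2 + s + 33 k$)
$\sqrt{L{\left(64,1326 \right)} - 680334} = \sqrt{\left(-2 + 1326 + 33 \cdot 64\right) - 680334} = \sqrt{\left(-2 + 1326 + 2112\right) - 680334} = \sqrt{3436 - 680334} = \sqrt{-676898} = i \sqrt{676898}$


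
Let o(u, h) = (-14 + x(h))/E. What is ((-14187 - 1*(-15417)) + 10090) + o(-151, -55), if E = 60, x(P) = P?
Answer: 226377/20 ≈ 11319.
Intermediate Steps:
o(u, h) = -7/30 + h/60 (o(u, h) = (-14 + h)/60 = (-14 + h)*(1/60) = -7/30 + h/60)
((-14187 - 1*(-15417)) + 10090) + o(-151, -55) = ((-14187 - 1*(-15417)) + 10090) + (-7/30 + (1/60)*(-55)) = ((-14187 + 15417) + 10090) + (-7/30 - 11/12) = (1230 + 10090) - 23/20 = 11320 - 23/20 = 226377/20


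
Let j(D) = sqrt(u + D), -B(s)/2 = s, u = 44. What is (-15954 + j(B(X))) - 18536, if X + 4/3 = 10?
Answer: -34490 + 4*sqrt(15)/3 ≈ -34485.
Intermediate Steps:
X = 26/3 (X = -4/3 + 10 = 26/3 ≈ 8.6667)
B(s) = -2*s
j(D) = sqrt(44 + D)
(-15954 + j(B(X))) - 18536 = (-15954 + sqrt(44 - 2*26/3)) - 18536 = (-15954 + sqrt(44 - 52/3)) - 18536 = (-15954 + sqrt(80/3)) - 18536 = (-15954 + 4*sqrt(15)/3) - 18536 = -34490 + 4*sqrt(15)/3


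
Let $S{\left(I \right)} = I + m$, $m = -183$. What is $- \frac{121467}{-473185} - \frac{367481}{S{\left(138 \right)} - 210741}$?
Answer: $\frac{199490040047}{99740773410} \approx 2.0001$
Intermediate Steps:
$S{\left(I \right)} = -183 + I$ ($S{\left(I \right)} = I - 183 = -183 + I$)
$- \frac{121467}{-473185} - \frac{367481}{S{\left(138 \right)} - 210741} = - \frac{121467}{-473185} - \frac{367481}{\left(-183 + 138\right) - 210741} = \left(-121467\right) \left(- \frac{1}{473185}\right) - \frac{367481}{-45 - 210741} = \frac{121467}{473185} - \frac{367481}{-210786} = \frac{121467}{473185} - - \frac{367481}{210786} = \frac{121467}{473185} + \frac{367481}{210786} = \frac{199490040047}{99740773410}$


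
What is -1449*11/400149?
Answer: -1771/44461 ≈ -0.039833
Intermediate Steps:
-1449*11/400149 = -15939*1/400149 = -1771/44461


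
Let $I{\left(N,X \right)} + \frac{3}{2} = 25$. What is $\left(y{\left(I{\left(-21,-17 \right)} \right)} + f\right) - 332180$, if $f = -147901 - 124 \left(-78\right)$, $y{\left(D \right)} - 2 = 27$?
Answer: $-470380$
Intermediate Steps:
$I{\left(N,X \right)} = \frac{47}{2}$ ($I{\left(N,X \right)} = - \frac{3}{2} + 25 = \frac{47}{2}$)
$y{\left(D \right)} = 29$ ($y{\left(D \right)} = 2 + 27 = 29$)
$f = -138229$ ($f = -147901 - -9672 = -147901 + 9672 = -138229$)
$\left(y{\left(I{\left(-21,-17 \right)} \right)} + f\right) - 332180 = \left(29 - 138229\right) - 332180 = -138200 - 332180 = -470380$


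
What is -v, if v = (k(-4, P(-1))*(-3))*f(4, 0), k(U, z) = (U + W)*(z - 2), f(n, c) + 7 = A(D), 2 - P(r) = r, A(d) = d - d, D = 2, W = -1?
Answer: 105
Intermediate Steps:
A(d) = 0
P(r) = 2 - r
f(n, c) = -7 (f(n, c) = -7 + 0 = -7)
k(U, z) = (-1 + U)*(-2 + z) (k(U, z) = (U - 1)*(z - 2) = (-1 + U)*(-2 + z))
v = -105 (v = ((2 - (2 - 1*(-1)) - 2*(-4) - 4*(2 - 1*(-1)))*(-3))*(-7) = ((2 - (2 + 1) + 8 - 4*(2 + 1))*(-3))*(-7) = ((2 - 1*3 + 8 - 4*3)*(-3))*(-7) = ((2 - 3 + 8 - 12)*(-3))*(-7) = -5*(-3)*(-7) = 15*(-7) = -105)
-v = -1*(-105) = 105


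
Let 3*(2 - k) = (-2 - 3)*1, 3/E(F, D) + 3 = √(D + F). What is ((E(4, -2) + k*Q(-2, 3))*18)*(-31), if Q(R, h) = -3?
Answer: 47988/7 + 1674*√2/7 ≈ 7193.6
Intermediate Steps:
E(F, D) = 3/(-3 + √(D + F))
k = 11/3 (k = 2 - (-2 - 3)/3 = 2 - (-5)/3 = 2 - ⅓*(-5) = 2 + 5/3 = 11/3 ≈ 3.6667)
((E(4, -2) + k*Q(-2, 3))*18)*(-31) = ((3/(-3 + √(-2 + 4)) + (11/3)*(-3))*18)*(-31) = ((3/(-3 + √2) - 11)*18)*(-31) = ((-11 + 3/(-3 + √2))*18)*(-31) = (-198 + 54/(-3 + √2))*(-31) = 6138 - 1674/(-3 + √2)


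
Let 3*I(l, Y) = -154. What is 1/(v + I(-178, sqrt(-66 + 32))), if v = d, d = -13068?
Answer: -3/39358 ≈ -7.6223e-5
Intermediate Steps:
I(l, Y) = -154/3 (I(l, Y) = (1/3)*(-154) = -154/3)
v = -13068
1/(v + I(-178, sqrt(-66 + 32))) = 1/(-13068 - 154/3) = 1/(-39358/3) = -3/39358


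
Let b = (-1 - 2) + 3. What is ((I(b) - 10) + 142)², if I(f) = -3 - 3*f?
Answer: 16641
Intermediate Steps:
b = 0 (b = -3 + 3 = 0)
((I(b) - 10) + 142)² = (((-3 - 3*0) - 10) + 142)² = (((-3 + 0) - 10) + 142)² = ((-3 - 10) + 142)² = (-13 + 142)² = 129² = 16641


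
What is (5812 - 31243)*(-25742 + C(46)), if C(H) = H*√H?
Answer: 654644802 - 1169826*√46 ≈ 6.4671e+8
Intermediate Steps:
C(H) = H^(3/2)
(5812 - 31243)*(-25742 + C(46)) = (5812 - 31243)*(-25742 + 46^(3/2)) = -25431*(-25742 + 46*√46) = 654644802 - 1169826*√46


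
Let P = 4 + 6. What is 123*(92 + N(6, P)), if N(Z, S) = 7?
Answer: 12177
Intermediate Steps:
P = 10
123*(92 + N(6, P)) = 123*(92 + 7) = 123*99 = 12177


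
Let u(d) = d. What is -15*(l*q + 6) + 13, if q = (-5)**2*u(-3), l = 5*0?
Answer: -77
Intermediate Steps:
l = 0
q = -75 (q = (-5)**2*(-3) = 25*(-3) = -75)
-15*(l*q + 6) + 13 = -15*(0*(-75) + 6) + 13 = -15*(0 + 6) + 13 = -15*6 + 13 = -90 + 13 = -77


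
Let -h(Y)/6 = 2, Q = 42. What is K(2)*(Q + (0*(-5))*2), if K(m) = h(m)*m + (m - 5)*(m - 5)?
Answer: -630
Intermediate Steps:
h(Y) = -12 (h(Y) = -6*2 = -12)
K(m) = (-5 + m)² - 12*m (K(m) = -12*m + (m - 5)*(m - 5) = -12*m + (-5 + m)*(-5 + m) = -12*m + (-5 + m)² = (-5 + m)² - 12*m)
K(2)*(Q + (0*(-5))*2) = ((-5 + 2)² - 12*2)*(42 + (0*(-5))*2) = ((-3)² - 24)*(42 + 0*2) = (9 - 24)*(42 + 0) = -15*42 = -630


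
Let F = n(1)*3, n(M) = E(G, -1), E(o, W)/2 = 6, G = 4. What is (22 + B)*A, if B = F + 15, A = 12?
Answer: 876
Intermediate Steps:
E(o, W) = 12 (E(o, W) = 2*6 = 12)
n(M) = 12
F = 36 (F = 12*3 = 36)
B = 51 (B = 36 + 15 = 51)
(22 + B)*A = (22 + 51)*12 = 73*12 = 876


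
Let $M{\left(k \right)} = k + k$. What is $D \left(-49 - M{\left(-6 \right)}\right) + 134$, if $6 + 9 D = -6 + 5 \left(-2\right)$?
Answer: $\frac{2020}{9} \approx 224.44$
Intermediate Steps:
$M{\left(k \right)} = 2 k$
$D = - \frac{22}{9}$ ($D = - \frac{2}{3} + \frac{-6 + 5 \left(-2\right)}{9} = - \frac{2}{3} + \frac{-6 - 10}{9} = - \frac{2}{3} + \frac{1}{9} \left(-16\right) = - \frac{2}{3} - \frac{16}{9} = - \frac{22}{9} \approx -2.4444$)
$D \left(-49 - M{\left(-6 \right)}\right) + 134 = - \frac{22 \left(-49 - 2 \left(-6\right)\right)}{9} + 134 = - \frac{22 \left(-49 - -12\right)}{9} + 134 = - \frac{22 \left(-49 + 12\right)}{9} + 134 = \left(- \frac{22}{9}\right) \left(-37\right) + 134 = \frac{814}{9} + 134 = \frac{2020}{9}$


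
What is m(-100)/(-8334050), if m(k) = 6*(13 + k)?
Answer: 261/4167025 ≈ 6.2635e-5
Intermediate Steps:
m(k) = 78 + 6*k
m(-100)/(-8334050) = (78 + 6*(-100))/(-8334050) = (78 - 600)*(-1/8334050) = -522*(-1/8334050) = 261/4167025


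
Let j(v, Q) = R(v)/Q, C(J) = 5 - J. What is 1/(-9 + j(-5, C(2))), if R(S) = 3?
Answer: -⅛ ≈ -0.12500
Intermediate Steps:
j(v, Q) = 3/Q
1/(-9 + j(-5, C(2))) = 1/(-9 + 3/(5 - 1*2)) = 1/(-9 + 3/(5 - 2)) = 1/(-9 + 3/3) = 1/(-9 + 3*(⅓)) = 1/(-9 + 1) = 1/(-8) = -⅛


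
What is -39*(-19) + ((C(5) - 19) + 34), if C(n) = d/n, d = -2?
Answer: 3778/5 ≈ 755.60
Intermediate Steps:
C(n) = -2/n
-39*(-19) + ((C(5) - 19) + 34) = -39*(-19) + ((-2/5 - 19) + 34) = 741 + ((-2*1/5 - 19) + 34) = 741 + ((-2/5 - 19) + 34) = 741 + (-97/5 + 34) = 741 + 73/5 = 3778/5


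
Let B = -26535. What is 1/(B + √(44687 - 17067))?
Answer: -5307/140815721 - 2*√6905/704078605 ≈ -3.7924e-5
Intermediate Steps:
1/(B + √(44687 - 17067)) = 1/(-26535 + √(44687 - 17067)) = 1/(-26535 + √27620) = 1/(-26535 + 2*√6905)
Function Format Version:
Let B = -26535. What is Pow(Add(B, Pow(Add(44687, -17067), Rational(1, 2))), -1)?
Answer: Add(Rational(-5307, 140815721), Mul(Rational(-2, 704078605), Pow(6905, Rational(1, 2)))) ≈ -3.7924e-5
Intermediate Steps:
Pow(Add(B, Pow(Add(44687, -17067), Rational(1, 2))), -1) = Pow(Add(-26535, Pow(Add(44687, -17067), Rational(1, 2))), -1) = Pow(Add(-26535, Pow(27620, Rational(1, 2))), -1) = Pow(Add(-26535, Mul(2, Pow(6905, Rational(1, 2)))), -1)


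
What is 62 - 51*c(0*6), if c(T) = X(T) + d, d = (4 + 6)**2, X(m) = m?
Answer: -5038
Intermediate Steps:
d = 100 (d = 10**2 = 100)
c(T) = 100 + T (c(T) = T + 100 = 100 + T)
62 - 51*c(0*6) = 62 - 51*(100 + 0*6) = 62 - 51*(100 + 0) = 62 - 51*100 = 62 - 5100 = -5038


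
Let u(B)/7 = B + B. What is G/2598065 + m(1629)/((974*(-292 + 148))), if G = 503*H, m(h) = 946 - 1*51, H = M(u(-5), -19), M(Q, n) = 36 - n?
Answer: 310982813/72878840928 ≈ 0.0042671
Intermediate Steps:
u(B) = 14*B (u(B) = 7*(B + B) = 7*(2*B) = 14*B)
H = 55 (H = 36 - 1*(-19) = 36 + 19 = 55)
m(h) = 895 (m(h) = 946 - 51 = 895)
G = 27665 (G = 503*55 = 27665)
G/2598065 + m(1629)/((974*(-292 + 148))) = 27665/2598065 + 895/((974*(-292 + 148))) = 27665*(1/2598065) + 895/((974*(-144))) = 5533/519613 + 895/(-140256) = 5533/519613 + 895*(-1/140256) = 5533/519613 - 895/140256 = 310982813/72878840928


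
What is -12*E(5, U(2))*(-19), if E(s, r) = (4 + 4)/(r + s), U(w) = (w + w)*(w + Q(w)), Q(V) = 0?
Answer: 1824/13 ≈ 140.31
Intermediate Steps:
U(w) = 2*w² (U(w) = (w + w)*(w + 0) = (2*w)*w = 2*w²)
E(s, r) = 8/(r + s)
-12*E(5, U(2))*(-19) = -96/(2*2² + 5)*(-19) = -96/(2*4 + 5)*(-19) = -96/(8 + 5)*(-19) = -96/13*(-19) = 1824/13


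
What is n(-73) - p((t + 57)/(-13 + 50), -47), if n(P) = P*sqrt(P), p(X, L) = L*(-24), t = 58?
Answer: -1128 - 73*I*sqrt(73) ≈ -1128.0 - 623.71*I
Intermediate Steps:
p(X, L) = -24*L
n(P) = P**(3/2)
n(-73) - p((t + 57)/(-13 + 50), -47) = (-73)**(3/2) - (-24)*(-47) = -73*I*sqrt(73) - 1*1128 = -73*I*sqrt(73) - 1128 = -1128 - 73*I*sqrt(73)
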